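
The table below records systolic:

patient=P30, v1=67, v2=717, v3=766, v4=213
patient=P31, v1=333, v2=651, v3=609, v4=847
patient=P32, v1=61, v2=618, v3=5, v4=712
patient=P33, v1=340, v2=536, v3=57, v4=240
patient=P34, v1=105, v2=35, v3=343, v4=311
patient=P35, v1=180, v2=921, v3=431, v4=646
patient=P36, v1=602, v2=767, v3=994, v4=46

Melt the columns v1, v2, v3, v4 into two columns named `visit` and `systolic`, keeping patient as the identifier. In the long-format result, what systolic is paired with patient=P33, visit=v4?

Unpivoting turns each (patient, wide-column) pair into one long row.
The wide cell at row P33, column v4 holds 240, so the long row (P33, v4) has systolic=240.

240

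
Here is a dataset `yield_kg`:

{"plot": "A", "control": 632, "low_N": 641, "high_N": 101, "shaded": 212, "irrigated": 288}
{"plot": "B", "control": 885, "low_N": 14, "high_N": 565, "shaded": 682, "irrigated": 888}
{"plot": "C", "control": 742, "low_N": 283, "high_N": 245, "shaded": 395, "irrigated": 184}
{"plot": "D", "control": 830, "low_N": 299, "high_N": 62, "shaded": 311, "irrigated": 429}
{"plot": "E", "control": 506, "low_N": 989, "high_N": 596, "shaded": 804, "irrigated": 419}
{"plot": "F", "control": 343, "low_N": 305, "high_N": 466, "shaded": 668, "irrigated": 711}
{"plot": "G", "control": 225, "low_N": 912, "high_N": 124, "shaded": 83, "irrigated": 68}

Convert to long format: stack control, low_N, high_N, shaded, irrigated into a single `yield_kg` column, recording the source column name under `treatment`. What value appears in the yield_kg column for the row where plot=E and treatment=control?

Unpivoting turns each (plot, wide-column) pair into one long row.
The wide cell at row E, column control holds 506, so the long row (E, control) has yield_kg=506.

506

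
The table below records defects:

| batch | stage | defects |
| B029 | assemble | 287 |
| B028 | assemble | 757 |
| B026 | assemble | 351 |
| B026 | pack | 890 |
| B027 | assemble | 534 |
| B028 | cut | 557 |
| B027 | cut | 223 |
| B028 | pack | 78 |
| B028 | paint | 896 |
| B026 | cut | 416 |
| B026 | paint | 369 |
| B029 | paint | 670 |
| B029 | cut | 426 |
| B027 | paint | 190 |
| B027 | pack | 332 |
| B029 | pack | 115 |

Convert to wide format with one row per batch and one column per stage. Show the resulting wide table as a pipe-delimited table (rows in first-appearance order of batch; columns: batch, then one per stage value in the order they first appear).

| batch | assemble | pack | cut | paint |
| B029 | 287 | 115 | 426 | 670 |
| B028 | 757 | 78 | 557 | 896 |
| B026 | 351 | 890 | 416 | 369 |
| B027 | 534 | 332 | 223 | 190 |

Columns: batch plus the 4 distinct stage values (assemble, pack, cut, paint).
For example, row B029 column assemble takes defects=287 from the long row (B029, assemble).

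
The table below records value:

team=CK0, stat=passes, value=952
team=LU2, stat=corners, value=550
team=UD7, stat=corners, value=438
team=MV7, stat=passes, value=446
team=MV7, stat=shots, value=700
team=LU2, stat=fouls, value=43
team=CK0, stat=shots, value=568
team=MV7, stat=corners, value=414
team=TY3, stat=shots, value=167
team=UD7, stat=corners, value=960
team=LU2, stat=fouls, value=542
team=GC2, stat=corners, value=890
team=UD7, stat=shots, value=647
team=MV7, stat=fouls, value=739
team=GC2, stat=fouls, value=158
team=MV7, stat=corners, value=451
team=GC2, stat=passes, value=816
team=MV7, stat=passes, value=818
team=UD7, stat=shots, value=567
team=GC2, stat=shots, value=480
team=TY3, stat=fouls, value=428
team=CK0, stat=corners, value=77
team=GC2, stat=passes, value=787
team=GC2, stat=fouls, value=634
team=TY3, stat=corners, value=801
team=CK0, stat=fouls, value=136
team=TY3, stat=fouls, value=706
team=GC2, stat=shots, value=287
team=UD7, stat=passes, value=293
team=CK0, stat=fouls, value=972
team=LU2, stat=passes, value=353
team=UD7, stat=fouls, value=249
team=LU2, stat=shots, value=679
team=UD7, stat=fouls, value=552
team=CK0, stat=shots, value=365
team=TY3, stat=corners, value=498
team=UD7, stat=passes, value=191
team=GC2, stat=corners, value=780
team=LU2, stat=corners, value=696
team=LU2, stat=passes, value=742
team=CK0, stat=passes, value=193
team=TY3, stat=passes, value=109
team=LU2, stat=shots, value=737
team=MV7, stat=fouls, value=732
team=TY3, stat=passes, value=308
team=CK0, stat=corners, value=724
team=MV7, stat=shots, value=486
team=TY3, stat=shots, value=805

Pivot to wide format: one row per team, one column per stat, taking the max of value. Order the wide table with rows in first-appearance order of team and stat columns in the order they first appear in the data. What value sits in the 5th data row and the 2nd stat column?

801

With rows in first-appearance order of team, row 5 is team=TY3. stat columns in first-appearance order: passes, corners, shots, fouls; column 2 is corners.
Long rows with team=TY3, stat=corners: max(801, 498) = 801.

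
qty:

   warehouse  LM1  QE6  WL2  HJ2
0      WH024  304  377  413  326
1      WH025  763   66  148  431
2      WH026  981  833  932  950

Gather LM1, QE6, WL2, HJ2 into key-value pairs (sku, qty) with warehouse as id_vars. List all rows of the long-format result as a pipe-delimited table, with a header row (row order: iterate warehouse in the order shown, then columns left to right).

Each (warehouse, column) pair becomes one row: 3 × 4 = 12 rows.
For example, (WH024, LM1) → qty=304.

| warehouse | sku | qty |
| WH024 | LM1 | 304 |
| WH024 | QE6 | 377 |
| WH024 | WL2 | 413 |
| WH024 | HJ2 | 326 |
| WH025 | LM1 | 763 |
| WH025 | QE6 | 66 |
| WH025 | WL2 | 148 |
| WH025 | HJ2 | 431 |
| WH026 | LM1 | 981 |
| WH026 | QE6 | 833 |
| WH026 | WL2 | 932 |
| WH026 | HJ2 | 950 |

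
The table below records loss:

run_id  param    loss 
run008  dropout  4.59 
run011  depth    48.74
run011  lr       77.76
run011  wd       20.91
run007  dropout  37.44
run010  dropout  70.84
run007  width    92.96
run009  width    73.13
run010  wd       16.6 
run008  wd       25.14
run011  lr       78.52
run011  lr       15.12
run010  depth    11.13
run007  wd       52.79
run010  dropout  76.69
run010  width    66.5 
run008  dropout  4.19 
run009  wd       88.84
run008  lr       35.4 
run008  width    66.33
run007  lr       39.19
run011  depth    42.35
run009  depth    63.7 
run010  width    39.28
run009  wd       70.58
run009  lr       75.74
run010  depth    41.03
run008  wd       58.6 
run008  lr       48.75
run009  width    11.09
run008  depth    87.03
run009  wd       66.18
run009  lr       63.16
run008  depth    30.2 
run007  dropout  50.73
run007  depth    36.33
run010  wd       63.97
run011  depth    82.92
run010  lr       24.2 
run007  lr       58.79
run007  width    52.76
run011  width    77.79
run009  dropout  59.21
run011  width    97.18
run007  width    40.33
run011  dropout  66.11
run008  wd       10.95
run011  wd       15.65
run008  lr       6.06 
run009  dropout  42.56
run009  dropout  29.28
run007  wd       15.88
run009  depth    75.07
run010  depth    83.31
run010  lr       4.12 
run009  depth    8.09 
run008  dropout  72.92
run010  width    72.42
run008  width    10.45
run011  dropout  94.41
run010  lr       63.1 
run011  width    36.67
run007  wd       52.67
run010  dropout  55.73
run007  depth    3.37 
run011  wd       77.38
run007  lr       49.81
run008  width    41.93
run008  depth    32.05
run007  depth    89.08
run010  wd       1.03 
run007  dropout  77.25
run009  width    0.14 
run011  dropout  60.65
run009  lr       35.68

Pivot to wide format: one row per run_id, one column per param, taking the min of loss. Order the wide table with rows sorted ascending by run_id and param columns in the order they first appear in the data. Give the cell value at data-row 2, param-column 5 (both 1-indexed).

With rows sorted ascending by run_id, row 2 is run_id=run008. param columns in first-appearance order: dropout, depth, lr, wd, width; column 5 is width.
Long rows with run_id=run008, param=width: min(66.33, 10.45, 41.93) = 10.45.

10.45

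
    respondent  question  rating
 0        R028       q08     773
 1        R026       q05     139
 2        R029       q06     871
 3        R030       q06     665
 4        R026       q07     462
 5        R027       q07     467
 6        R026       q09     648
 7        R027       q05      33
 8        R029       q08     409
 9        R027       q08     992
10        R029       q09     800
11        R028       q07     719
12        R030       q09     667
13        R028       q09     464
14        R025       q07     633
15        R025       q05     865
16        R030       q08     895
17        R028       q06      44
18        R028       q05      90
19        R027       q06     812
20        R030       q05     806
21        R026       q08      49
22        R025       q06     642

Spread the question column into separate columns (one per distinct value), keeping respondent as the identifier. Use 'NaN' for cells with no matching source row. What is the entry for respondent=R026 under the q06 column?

No long-format row has respondent=R026 and question=q06, so the cell is NaN.

NaN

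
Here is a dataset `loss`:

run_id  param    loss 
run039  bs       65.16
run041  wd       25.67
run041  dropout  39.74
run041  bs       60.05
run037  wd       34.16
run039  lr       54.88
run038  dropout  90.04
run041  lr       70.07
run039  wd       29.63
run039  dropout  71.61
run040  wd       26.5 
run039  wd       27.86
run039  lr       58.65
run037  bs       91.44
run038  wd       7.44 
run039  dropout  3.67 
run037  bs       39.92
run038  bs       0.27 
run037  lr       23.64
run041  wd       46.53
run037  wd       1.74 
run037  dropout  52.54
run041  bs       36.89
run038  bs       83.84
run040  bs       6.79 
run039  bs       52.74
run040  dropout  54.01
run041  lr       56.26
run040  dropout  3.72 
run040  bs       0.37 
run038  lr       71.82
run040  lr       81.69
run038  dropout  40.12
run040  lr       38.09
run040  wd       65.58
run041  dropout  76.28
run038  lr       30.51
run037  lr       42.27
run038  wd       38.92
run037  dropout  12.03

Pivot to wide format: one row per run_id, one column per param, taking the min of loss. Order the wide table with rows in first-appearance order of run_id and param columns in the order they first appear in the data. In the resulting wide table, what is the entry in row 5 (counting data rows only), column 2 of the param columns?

26.5

With rows in first-appearance order of run_id, row 5 is run_id=run040. param columns in first-appearance order: bs, wd, dropout, lr; column 2 is wd.
Long rows with run_id=run040, param=wd: min(26.5, 65.58) = 26.5.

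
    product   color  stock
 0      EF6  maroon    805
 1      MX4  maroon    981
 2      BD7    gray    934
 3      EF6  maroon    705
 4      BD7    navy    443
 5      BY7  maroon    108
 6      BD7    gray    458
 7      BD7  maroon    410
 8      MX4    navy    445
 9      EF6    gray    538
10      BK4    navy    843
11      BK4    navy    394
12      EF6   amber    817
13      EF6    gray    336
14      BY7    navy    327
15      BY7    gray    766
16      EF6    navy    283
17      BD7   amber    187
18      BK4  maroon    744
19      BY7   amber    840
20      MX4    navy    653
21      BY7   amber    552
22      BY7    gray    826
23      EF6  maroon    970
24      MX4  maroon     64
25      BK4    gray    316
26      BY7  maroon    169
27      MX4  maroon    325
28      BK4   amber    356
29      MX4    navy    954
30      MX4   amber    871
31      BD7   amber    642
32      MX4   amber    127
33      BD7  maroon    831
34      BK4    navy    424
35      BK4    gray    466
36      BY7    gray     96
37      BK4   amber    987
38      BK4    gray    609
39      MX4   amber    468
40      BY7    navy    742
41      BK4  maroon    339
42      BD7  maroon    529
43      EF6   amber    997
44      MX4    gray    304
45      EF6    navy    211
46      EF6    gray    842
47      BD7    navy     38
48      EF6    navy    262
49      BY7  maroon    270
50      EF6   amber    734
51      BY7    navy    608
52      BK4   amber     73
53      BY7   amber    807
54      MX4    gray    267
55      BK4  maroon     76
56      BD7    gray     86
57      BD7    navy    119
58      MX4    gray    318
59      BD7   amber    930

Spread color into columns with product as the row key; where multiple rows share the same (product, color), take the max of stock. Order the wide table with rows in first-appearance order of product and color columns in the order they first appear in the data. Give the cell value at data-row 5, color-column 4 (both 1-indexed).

987

With rows in first-appearance order of product, row 5 is product=BK4. color columns in first-appearance order: maroon, gray, navy, amber; column 4 is amber.
Long rows with product=BK4, color=amber: max(356, 987, 73) = 987.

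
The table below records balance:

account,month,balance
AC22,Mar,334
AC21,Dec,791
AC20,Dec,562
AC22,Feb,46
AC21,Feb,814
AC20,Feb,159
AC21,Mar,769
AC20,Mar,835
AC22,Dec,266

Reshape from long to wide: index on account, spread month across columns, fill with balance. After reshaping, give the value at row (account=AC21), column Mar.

769

Wide layout: rows indexed by account, columns are the 3 distinct month values (Mar, Dec, Feb).
Cell (account=AC21, month=Mar) draws from the long row where account=AC21 and month=Mar, which has balance=769.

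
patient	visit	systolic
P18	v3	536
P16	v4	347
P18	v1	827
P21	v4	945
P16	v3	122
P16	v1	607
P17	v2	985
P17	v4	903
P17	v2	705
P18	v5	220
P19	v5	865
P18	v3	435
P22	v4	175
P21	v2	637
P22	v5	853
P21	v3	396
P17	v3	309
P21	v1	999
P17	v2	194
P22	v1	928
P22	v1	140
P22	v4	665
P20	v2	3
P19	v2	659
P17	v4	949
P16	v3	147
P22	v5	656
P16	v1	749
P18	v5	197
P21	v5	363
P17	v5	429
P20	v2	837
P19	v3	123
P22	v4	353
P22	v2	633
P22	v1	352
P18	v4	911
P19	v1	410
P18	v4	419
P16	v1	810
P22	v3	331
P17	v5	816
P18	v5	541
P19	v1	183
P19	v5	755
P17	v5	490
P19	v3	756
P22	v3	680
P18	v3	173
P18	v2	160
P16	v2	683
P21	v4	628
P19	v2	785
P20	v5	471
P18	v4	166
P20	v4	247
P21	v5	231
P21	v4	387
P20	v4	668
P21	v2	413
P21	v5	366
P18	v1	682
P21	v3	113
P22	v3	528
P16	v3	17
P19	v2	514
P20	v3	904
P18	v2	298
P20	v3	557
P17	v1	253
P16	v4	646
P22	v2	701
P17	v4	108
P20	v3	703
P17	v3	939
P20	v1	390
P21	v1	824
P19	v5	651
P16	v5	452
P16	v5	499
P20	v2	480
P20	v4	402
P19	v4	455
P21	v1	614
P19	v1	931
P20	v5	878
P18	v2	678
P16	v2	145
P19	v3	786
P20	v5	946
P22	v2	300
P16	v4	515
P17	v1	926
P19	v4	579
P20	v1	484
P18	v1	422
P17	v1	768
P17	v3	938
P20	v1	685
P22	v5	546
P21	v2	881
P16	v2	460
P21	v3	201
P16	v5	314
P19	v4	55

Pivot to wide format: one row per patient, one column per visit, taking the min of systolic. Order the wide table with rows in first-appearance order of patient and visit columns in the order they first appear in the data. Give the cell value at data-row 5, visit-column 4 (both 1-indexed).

514

With rows in first-appearance order of patient, row 5 is patient=P19. visit columns in first-appearance order: v3, v4, v1, v2, v5; column 4 is v2.
Long rows with patient=P19, visit=v2: min(659, 785, 514) = 514.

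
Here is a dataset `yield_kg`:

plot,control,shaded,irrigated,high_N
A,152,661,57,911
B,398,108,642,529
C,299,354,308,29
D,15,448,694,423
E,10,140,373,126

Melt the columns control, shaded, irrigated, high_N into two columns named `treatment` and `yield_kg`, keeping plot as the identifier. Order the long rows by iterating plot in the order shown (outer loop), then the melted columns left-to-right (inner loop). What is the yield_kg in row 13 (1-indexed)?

15

20 rows total (5 × 4). Row 13: index ⌊(13-1)/4⌋ = 3 into plot → D; (13-1) mod 4 = 0 into the melted columns → control.
So row 13 is (D, control, 15); yield_kg = 15.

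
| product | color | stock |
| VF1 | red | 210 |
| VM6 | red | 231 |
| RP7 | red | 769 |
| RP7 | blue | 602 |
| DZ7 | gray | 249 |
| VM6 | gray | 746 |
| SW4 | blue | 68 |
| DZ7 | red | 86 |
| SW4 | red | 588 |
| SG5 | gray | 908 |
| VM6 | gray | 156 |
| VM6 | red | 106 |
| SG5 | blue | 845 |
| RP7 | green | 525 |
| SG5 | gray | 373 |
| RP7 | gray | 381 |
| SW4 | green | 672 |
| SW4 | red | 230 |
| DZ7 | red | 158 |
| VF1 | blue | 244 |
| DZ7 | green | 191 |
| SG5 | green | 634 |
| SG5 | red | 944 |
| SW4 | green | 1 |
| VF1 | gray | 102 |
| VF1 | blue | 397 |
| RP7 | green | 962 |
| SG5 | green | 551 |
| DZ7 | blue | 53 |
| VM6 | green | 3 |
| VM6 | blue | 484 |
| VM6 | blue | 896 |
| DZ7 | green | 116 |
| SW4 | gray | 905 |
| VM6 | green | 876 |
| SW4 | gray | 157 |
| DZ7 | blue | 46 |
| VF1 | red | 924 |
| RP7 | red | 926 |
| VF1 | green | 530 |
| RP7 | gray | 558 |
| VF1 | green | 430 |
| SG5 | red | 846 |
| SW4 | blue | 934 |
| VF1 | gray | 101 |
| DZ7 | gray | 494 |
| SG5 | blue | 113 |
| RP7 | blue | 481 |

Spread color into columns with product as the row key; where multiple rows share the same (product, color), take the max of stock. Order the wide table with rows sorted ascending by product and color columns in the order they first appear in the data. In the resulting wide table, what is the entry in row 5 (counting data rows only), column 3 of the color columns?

With rows sorted ascending by product, row 5 is product=VF1. color columns in first-appearance order: red, blue, gray, green; column 3 is gray.
Long rows with product=VF1, color=gray: max(102, 101) = 102.

102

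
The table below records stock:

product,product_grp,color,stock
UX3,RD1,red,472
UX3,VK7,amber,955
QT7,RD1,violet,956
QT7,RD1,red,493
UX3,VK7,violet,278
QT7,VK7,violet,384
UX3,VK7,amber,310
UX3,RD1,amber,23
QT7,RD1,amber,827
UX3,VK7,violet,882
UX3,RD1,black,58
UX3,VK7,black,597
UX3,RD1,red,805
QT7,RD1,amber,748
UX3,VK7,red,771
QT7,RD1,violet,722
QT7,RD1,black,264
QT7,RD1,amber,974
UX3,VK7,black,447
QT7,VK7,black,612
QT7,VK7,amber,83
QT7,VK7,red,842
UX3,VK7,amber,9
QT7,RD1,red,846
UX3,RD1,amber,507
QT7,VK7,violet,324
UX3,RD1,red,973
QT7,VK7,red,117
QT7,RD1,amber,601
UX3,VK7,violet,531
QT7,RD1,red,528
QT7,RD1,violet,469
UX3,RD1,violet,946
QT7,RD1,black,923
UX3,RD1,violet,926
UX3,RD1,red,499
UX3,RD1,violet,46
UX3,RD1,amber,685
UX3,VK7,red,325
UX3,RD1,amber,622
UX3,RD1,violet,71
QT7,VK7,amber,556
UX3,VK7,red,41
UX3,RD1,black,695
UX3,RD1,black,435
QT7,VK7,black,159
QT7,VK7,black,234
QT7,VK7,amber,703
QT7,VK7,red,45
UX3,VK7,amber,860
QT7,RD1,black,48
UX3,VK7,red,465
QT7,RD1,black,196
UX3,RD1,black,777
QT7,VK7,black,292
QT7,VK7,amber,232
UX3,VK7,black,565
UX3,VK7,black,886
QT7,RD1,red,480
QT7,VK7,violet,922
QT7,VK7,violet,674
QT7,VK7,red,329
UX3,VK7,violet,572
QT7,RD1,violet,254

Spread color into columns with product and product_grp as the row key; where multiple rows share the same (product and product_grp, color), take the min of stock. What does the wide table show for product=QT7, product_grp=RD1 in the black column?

48

Rows with product=QT7, product_grp=RD1 and color=black: stock values are 264, 923, 48, 196.
min(264, 923, 48, 196) = 48.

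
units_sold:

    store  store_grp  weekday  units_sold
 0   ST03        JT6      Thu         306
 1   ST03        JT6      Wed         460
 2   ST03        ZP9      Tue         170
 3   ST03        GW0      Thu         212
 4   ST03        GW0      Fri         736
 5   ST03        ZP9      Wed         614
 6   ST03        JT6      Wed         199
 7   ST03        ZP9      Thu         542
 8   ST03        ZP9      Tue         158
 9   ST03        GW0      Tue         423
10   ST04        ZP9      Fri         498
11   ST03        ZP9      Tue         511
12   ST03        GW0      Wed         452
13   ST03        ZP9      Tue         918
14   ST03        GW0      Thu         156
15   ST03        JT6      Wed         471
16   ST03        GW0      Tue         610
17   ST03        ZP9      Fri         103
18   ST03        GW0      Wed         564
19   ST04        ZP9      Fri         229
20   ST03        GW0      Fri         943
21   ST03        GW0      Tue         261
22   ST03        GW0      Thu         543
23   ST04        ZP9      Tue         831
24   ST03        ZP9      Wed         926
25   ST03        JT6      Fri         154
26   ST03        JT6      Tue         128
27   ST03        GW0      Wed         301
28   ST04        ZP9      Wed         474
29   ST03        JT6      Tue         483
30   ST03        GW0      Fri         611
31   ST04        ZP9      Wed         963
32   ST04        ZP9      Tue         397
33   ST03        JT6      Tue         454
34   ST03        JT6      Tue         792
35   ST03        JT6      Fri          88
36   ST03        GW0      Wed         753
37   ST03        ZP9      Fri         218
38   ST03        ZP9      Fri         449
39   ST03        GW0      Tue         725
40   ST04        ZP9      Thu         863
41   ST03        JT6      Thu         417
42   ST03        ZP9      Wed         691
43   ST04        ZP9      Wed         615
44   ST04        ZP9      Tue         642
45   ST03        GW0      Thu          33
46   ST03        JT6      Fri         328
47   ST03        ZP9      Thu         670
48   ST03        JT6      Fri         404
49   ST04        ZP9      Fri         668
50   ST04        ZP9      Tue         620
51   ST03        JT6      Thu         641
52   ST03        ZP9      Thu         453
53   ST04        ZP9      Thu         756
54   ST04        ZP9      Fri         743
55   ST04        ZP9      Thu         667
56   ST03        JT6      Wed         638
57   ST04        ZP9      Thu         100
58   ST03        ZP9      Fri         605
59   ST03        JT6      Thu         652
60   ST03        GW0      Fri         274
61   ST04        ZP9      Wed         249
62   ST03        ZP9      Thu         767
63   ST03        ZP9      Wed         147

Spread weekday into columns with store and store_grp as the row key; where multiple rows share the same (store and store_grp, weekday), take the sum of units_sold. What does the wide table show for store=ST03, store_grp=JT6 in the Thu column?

2016

Rows with store=ST03, store_grp=JT6 and weekday=Thu: units_sold values are 306, 417, 641, 652.
306 + 417 + 641 + 652 = 2016.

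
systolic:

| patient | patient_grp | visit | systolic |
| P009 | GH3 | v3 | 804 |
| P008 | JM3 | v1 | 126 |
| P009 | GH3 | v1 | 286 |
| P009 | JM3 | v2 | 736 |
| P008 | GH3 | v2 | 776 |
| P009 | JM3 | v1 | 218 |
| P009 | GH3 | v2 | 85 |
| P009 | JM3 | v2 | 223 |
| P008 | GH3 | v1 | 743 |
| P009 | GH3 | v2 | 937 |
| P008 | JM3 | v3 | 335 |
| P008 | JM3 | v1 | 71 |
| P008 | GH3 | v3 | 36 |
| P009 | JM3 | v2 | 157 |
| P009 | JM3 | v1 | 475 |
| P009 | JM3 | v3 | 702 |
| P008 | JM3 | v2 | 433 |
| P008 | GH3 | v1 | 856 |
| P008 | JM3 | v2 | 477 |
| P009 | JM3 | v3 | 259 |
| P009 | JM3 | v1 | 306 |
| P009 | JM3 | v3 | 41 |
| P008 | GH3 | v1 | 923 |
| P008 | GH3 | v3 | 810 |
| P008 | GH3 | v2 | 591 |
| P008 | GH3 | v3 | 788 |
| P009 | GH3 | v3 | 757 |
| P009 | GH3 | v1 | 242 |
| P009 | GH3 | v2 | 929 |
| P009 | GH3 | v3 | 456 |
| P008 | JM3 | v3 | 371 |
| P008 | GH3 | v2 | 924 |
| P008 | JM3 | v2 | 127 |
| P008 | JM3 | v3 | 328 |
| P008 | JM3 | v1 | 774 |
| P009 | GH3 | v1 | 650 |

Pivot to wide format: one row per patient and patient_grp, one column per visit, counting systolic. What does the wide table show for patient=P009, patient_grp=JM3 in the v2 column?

Rows with patient=P009, patient_grp=JM3 and visit=v2: systolic values are 736, 223, 157.
3 rows match — count = 3.

3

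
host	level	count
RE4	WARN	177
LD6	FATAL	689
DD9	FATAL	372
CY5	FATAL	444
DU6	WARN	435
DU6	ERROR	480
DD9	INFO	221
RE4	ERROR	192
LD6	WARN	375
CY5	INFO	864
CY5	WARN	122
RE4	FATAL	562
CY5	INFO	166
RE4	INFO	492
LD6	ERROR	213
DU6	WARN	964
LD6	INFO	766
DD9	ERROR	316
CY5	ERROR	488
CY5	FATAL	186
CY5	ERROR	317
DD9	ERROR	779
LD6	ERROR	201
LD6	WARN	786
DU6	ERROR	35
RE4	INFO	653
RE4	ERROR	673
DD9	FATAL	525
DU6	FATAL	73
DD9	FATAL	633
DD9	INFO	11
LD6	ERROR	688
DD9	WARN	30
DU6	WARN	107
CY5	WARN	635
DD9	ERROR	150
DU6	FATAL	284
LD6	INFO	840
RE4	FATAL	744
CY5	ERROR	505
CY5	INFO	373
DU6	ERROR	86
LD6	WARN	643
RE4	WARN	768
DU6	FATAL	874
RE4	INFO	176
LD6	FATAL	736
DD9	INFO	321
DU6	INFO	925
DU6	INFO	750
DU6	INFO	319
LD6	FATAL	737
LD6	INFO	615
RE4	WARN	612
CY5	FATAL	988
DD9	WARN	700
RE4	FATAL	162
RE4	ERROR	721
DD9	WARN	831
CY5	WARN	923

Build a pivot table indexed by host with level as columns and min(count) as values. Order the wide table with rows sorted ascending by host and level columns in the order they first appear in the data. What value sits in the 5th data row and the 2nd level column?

162

With rows sorted ascending by host, row 5 is host=RE4. level columns in first-appearance order: WARN, FATAL, ERROR, INFO; column 2 is FATAL.
Long rows with host=RE4, level=FATAL: min(562, 744, 162) = 162.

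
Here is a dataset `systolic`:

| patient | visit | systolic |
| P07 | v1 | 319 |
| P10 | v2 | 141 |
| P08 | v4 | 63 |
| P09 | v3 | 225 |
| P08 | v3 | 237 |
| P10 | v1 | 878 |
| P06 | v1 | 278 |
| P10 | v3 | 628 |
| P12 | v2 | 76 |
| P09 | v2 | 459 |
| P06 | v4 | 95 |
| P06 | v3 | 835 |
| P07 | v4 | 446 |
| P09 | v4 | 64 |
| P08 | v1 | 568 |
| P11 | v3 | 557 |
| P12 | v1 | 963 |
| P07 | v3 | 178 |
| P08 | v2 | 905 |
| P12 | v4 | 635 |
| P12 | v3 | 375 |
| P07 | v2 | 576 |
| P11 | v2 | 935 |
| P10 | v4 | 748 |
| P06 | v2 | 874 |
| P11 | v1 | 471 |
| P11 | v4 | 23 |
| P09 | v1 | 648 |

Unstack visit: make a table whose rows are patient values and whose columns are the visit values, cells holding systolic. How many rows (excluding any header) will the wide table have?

7

7 distinct patient values → 7 rows.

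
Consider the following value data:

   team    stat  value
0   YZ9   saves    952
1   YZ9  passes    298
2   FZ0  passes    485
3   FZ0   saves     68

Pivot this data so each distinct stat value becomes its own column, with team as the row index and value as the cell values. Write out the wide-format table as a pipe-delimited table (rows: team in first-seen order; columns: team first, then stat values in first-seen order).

Columns: team plus the 2 distinct stat values (saves, passes).
For example, row YZ9 column saves takes value=952 from the long row (YZ9, saves).

| team | saves | passes |
| YZ9 | 952 | 298 |
| FZ0 | 68 | 485 |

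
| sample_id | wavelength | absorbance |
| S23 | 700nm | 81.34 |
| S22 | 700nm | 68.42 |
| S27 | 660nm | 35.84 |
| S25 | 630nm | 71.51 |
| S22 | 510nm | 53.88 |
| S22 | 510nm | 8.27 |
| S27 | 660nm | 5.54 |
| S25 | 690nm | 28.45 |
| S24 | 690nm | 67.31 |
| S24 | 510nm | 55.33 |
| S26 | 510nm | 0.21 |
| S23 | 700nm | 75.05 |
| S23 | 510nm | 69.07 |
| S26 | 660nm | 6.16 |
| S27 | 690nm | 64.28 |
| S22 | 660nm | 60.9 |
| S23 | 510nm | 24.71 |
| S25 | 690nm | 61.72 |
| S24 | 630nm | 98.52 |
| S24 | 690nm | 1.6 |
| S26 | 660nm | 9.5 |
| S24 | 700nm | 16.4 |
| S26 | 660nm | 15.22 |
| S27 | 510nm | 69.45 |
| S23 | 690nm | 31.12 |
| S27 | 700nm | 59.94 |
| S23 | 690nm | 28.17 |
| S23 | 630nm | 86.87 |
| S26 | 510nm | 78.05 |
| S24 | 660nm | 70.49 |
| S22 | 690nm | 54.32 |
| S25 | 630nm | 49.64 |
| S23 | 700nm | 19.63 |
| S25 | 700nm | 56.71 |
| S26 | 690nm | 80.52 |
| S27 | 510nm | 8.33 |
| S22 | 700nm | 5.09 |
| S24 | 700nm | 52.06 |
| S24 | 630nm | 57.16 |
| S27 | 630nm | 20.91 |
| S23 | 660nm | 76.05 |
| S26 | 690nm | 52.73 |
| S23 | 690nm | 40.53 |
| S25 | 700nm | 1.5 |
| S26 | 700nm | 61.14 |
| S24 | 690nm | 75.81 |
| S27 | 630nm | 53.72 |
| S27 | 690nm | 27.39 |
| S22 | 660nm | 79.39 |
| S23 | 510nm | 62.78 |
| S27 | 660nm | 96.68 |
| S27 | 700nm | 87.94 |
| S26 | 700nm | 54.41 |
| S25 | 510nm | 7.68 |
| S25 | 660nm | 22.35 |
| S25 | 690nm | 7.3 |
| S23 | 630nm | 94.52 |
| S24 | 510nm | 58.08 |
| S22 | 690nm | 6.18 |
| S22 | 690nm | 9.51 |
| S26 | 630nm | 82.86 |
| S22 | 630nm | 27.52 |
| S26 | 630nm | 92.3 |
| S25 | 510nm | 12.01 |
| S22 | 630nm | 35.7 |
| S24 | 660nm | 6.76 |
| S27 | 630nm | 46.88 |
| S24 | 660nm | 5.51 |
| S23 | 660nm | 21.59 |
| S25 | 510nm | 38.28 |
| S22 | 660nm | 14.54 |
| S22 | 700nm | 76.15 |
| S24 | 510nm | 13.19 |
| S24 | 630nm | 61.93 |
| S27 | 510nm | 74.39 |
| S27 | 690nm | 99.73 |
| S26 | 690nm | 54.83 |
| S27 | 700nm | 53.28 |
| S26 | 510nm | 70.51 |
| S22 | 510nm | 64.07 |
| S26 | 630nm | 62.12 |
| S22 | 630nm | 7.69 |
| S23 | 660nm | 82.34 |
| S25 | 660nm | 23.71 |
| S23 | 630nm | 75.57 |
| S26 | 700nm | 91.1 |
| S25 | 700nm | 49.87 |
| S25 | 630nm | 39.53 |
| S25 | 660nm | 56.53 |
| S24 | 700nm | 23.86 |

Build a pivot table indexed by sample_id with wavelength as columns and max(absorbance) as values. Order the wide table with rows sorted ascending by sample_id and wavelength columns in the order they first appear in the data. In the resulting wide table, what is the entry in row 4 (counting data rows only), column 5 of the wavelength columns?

With rows sorted ascending by sample_id, row 4 is sample_id=S25. wavelength columns in first-appearance order: 700nm, 660nm, 630nm, 510nm, 690nm; column 5 is 690nm.
Long rows with sample_id=S25, wavelength=690nm: max(28.45, 61.72, 7.3) = 61.72.

61.72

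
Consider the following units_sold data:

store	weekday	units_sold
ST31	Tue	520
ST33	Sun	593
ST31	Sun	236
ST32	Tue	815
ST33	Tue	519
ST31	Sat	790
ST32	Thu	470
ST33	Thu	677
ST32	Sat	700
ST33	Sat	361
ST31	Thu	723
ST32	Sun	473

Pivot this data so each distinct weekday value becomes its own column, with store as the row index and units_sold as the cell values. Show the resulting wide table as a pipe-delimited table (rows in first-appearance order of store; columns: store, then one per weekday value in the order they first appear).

| store | Tue | Sun | Sat | Thu |
| ST31 | 520 | 236 | 790 | 723 |
| ST33 | 519 | 593 | 361 | 677 |
| ST32 | 815 | 473 | 700 | 470 |

Columns: store plus the 4 distinct weekday values (Tue, Sun, Sat, Thu).
For example, row ST31 column Tue takes units_sold=520 from the long row (ST31, Tue).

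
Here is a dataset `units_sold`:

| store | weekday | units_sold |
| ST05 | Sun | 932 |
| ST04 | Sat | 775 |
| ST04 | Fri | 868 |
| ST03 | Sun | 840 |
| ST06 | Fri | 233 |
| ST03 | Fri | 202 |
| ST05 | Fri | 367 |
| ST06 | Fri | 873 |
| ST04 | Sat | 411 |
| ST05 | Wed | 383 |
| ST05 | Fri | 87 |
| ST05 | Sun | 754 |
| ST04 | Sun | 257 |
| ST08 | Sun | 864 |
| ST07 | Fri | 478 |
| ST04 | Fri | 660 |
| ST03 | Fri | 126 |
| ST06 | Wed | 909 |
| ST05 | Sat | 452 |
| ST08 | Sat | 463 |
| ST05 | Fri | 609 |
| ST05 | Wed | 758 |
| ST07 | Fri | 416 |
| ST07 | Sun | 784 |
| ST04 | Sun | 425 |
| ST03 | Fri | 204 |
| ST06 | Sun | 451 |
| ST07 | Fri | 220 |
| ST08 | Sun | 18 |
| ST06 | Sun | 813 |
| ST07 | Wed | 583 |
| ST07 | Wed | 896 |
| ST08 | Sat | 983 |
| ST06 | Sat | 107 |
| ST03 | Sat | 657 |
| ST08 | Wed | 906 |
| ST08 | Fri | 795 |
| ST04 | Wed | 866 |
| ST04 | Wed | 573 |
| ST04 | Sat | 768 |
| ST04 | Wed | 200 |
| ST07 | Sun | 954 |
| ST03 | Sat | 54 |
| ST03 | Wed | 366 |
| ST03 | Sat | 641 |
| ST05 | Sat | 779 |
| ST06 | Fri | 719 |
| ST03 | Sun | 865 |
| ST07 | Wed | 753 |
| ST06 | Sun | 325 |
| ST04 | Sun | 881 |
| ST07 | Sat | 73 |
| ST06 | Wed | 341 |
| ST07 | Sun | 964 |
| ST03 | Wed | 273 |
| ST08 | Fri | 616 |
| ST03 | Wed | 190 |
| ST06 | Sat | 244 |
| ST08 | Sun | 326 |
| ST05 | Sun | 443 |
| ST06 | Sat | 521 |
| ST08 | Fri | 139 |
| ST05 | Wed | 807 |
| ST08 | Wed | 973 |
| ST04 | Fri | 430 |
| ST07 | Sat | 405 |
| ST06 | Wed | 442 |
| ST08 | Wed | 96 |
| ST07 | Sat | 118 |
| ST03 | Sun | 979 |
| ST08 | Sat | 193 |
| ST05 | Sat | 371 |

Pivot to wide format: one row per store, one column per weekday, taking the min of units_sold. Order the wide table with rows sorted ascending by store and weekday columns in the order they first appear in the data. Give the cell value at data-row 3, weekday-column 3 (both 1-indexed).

87

With rows sorted ascending by store, row 3 is store=ST05. weekday columns in first-appearance order: Sun, Sat, Fri, Wed; column 3 is Fri.
Long rows with store=ST05, weekday=Fri: min(367, 87, 609) = 87.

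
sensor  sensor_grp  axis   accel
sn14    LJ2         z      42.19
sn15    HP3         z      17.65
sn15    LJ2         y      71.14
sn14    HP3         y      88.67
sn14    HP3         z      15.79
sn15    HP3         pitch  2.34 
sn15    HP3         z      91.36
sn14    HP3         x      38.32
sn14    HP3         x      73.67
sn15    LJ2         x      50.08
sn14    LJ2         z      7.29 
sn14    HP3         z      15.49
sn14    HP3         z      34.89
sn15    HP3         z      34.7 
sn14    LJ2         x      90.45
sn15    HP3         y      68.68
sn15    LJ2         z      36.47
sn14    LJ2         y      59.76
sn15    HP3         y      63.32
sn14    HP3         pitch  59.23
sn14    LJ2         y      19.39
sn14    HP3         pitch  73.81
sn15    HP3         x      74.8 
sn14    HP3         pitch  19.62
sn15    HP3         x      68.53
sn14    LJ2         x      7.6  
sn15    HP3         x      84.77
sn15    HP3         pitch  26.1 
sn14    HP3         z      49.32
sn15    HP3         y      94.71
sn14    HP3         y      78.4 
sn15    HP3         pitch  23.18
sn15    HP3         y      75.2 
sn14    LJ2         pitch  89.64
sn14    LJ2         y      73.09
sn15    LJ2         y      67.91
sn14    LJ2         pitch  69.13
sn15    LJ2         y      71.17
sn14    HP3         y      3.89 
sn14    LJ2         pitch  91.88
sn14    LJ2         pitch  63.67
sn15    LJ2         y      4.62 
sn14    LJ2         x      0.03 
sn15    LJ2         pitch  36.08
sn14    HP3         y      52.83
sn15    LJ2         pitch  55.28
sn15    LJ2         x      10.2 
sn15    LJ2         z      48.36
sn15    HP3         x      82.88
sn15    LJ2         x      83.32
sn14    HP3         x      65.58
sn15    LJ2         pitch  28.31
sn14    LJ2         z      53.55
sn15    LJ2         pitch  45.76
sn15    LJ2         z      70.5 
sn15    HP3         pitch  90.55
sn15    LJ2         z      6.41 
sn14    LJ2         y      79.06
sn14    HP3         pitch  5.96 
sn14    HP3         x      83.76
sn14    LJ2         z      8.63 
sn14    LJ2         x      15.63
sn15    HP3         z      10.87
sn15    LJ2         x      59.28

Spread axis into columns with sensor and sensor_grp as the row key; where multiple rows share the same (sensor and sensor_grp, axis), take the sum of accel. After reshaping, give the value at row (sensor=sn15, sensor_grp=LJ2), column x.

Rows with sensor=sn15, sensor_grp=LJ2 and axis=x: accel values are 50.08, 10.2, 83.32, 59.28.
50.08 + 10.2 + 83.32 + 59.28 = 202.88.

202.88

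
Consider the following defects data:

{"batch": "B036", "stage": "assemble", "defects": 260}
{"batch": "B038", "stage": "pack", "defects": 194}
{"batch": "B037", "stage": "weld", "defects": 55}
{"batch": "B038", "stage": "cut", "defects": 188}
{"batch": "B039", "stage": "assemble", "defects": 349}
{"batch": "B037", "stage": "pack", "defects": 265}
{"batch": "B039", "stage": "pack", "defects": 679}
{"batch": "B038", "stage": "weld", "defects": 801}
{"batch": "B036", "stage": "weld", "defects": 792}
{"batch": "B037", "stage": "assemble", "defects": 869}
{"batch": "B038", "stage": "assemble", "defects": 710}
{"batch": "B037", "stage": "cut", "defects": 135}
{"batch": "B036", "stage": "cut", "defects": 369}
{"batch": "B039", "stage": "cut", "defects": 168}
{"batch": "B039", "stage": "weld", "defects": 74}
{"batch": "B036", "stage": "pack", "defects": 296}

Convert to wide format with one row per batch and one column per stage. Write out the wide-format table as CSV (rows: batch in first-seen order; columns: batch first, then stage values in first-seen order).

Columns: batch plus the 4 distinct stage values (assemble, pack, weld, cut).
For example, row B036 column assemble takes defects=260 from the long row (B036, assemble).

batch,assemble,pack,weld,cut
B036,260,296,792,369
B038,710,194,801,188
B037,869,265,55,135
B039,349,679,74,168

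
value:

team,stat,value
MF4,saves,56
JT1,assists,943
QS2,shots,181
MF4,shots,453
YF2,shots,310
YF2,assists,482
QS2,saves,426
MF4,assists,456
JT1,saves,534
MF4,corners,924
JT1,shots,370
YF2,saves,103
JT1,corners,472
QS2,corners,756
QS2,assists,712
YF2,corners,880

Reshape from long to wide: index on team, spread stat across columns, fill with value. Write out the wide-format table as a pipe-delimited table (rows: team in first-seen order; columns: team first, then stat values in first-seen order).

Columns: team plus the 4 distinct stat values (saves, assists, shots, corners).
For example, row MF4 column saves takes value=56 from the long row (MF4, saves).

| team | saves | assists | shots | corners |
| MF4 | 56 | 456 | 453 | 924 |
| JT1 | 534 | 943 | 370 | 472 |
| QS2 | 426 | 712 | 181 | 756 |
| YF2 | 103 | 482 | 310 | 880 |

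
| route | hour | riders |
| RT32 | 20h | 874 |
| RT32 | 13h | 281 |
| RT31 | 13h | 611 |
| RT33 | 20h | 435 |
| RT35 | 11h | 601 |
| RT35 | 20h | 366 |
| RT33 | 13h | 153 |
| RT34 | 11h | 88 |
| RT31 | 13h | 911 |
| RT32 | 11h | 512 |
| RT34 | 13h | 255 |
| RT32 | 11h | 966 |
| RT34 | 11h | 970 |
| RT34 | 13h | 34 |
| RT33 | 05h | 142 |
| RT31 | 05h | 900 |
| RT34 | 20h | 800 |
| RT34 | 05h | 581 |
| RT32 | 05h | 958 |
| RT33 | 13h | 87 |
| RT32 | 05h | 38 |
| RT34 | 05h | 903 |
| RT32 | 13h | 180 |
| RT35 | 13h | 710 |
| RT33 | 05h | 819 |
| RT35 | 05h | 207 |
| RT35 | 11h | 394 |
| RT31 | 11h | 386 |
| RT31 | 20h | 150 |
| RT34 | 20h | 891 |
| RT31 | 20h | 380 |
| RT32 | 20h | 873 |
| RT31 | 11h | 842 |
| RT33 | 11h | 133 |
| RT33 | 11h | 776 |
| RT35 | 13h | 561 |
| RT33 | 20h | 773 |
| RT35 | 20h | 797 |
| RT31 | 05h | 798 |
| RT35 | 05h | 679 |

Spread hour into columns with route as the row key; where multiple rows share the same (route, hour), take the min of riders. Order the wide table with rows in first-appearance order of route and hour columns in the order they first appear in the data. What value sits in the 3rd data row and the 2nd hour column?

87

With rows in first-appearance order of route, row 3 is route=RT33. hour columns in first-appearance order: 20h, 13h, 11h, 05h; column 2 is 13h.
Long rows with route=RT33, hour=13h: min(153, 87) = 87.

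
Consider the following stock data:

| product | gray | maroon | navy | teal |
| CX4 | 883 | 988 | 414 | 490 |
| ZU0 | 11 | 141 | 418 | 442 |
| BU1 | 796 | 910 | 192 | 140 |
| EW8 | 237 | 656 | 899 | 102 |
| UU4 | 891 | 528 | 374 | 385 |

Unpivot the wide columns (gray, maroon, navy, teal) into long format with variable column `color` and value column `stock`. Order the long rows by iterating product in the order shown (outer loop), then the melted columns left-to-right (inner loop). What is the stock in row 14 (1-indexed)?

656

20 rows total (5 × 4). Row 14: index ⌊(14-1)/4⌋ = 3 into product → EW8; (14-1) mod 4 = 1 into the melted columns → maroon.
So row 14 is (EW8, maroon, 656); stock = 656.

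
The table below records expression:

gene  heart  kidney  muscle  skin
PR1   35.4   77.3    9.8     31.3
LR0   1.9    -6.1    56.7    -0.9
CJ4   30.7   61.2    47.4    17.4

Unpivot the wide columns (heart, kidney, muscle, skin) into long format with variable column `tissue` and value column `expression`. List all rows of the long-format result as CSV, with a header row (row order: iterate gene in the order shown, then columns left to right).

Each (gene, column) pair becomes one row: 3 × 4 = 12 rows.
For example, (PR1, heart) → expression=35.4.

gene,tissue,expression
PR1,heart,35.4
PR1,kidney,77.3
PR1,muscle,9.8
PR1,skin,31.3
LR0,heart,1.9
LR0,kidney,-6.1
LR0,muscle,56.7
LR0,skin,-0.9
CJ4,heart,30.7
CJ4,kidney,61.2
CJ4,muscle,47.4
CJ4,skin,17.4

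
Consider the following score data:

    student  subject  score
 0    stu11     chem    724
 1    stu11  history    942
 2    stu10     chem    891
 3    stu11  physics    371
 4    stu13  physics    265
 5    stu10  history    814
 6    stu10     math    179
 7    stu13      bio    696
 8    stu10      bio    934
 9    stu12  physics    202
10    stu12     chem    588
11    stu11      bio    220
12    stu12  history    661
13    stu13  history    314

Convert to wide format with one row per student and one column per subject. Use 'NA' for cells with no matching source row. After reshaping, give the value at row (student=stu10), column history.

The long row with student=stu10, subject=history has score=814.

814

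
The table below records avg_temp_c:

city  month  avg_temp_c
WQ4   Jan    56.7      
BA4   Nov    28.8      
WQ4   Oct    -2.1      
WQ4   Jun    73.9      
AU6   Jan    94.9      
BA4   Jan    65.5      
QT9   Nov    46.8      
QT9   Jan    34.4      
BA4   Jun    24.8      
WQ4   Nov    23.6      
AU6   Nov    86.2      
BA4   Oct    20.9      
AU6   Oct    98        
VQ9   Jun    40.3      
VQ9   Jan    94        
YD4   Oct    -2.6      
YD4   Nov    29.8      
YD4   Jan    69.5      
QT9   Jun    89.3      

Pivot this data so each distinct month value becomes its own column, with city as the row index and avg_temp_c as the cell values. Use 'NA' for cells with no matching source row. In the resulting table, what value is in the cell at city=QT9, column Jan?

34.4

The long row with city=QT9, month=Jan has avg_temp_c=34.4.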